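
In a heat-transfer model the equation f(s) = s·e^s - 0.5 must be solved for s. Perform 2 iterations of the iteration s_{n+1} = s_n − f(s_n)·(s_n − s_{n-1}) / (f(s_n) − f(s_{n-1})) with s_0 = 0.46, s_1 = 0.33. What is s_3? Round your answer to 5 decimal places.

0.35177

f(0.46) = 0.2286740, f(0.33) = -0.0409805
s_2 = 0.3300000 − (-0.0409805)·(0.3300000 − 0.4600000) / (-0.0409805 − 0.2286740) = 0.3300000 − (0.0053275)/(-0.2696546) = 0.3497566
f(0.3497566) = -0.0037925
s_3 = 0.3497566 − (-0.0037925)·(0.3497566 − 0.3300000) / (-0.0037925 − (-0.0409805)) = 0.3497566 − (-0.0000749)/(0.0371880) = 0.3517714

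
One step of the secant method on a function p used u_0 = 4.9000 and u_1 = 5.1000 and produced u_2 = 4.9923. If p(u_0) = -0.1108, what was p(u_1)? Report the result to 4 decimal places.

The secant line through (4.9000, -0.1108) and (5.1000, p(u_1)) crosses zero at u_2 = 4.9923.
So (4.9000, -0.1108), (5.1000, p(u_1)), (4.9923, 0) are collinear:
p(u_1) = -0.1108 · (5.1000 − 4.9923) / (4.9000 − 4.9923) = -0.1108 · (0.107700)/(-0.092300) = 0.129287

0.1293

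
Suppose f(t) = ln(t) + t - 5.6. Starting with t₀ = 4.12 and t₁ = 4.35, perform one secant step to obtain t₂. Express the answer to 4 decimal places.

4.1719

f(4.12) = -0.064147, f(4.35) = 0.220176
t₂ = 4.350000 − 0.220176·(4.350000 − 4.120000) / (0.220176 − (-0.064147)) = 4.350000 − (0.050640)/(0.284323) = 4.171891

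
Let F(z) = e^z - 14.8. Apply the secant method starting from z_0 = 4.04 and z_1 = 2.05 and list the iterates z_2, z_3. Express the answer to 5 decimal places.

F(4.04) = 42.0263428, F(2.05) = -7.0320989
z_2 = 2.0500000 − (-7.0320989)·(2.0500000 − 4.0400000) / (-7.0320989 − 42.0263428) = 2.0500000 − (13.9938768)/(-49.0584417) = 2.3352491
F(2.3352491) = -4.4679666
z_3 = 2.3352491 − (-4.4679666)·(2.3352491 − 2.0500000) / (-4.4679666 − (-7.0320989)) = 2.3352491 − (-1.2744835)/(2.5641323) = 2.8322919

2.33525, 2.83229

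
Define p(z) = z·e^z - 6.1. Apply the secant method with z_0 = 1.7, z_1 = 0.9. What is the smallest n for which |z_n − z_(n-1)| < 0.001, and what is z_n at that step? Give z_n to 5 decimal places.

p(1.7) = 3.2057106, p(0.9) = -3.8863572
z_2 = 0.9000000 − (-3.8863572)·(-0.8000000)/(-7.0920678) = 1.3383892;  |Δ| = 0.4383892
p(1.3383892) = -0.9968604
z_3 = 1.3383892 − (-0.9968604)·(0.4383892)/(2.8894968) = 1.4896310;  |Δ| = 0.1512418
p(1.4896310) = 0.5071967
z_4 = 1.4896310 − 0.5071967·(0.1512418)/(1.5040570) = 1.4386294;  |Δ| = 0.0510016
p(1.4386294) = -0.0362997
z_5 = 1.4386294 − (-0.0362997)·(-0.0510016)/(-0.5434963) = 1.4420357;  |Δ| = 0.0034064
p(1.4420357) = -0.0012028
z_6 = 1.4420357 − (-0.0012028)·(0.0034064)/(0.0350968) = 1.4421525;  |Δ| = 0.0001167
|z_6 − z_5| = 0.0001167 < 0.001

n = 6, z_n = 1.44215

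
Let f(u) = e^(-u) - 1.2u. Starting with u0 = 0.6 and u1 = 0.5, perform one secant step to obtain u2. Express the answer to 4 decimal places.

f(0.6) = -0.171188, f(0.5) = 0.006531
u2 = 0.500000 − 0.006531·(0.500000 − 0.600000) / (0.006531 − (-0.171188)) = 0.500000 − (-0.000653)/(0.177719) = 0.503675

0.5037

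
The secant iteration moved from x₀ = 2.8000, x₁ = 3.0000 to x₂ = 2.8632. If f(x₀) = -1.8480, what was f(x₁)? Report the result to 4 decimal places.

The secant line through (2.8000, -1.8480) and (3.0000, f(x₁)) crosses zero at x₂ = 2.8632.
So (2.8000, -1.8480), (3.0000, f(x₁)), (2.8632, 0) are collinear:
f(x₁) = -1.8480 · (3.0000 − 2.8632) / (2.8000 − 2.8632) = -1.8480 · (0.136800)/(-0.063200) = 4.000101

4.0001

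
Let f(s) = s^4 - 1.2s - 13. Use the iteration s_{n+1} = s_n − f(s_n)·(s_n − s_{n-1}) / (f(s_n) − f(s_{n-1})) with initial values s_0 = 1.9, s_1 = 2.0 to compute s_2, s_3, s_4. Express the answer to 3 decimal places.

1.979, 1.980, 1.980

f(1.9) = -2.24790, f(2.0) = 0.60000
s_2 = 2.00000 − 0.60000·(2.00000 − 1.90000) / (0.60000 − (-2.24790)) = 2.00000 − (0.06000)/(2.84790) = 1.97893
f(1.97893) = -0.03832
s_3 = 1.97893 − (-0.03832)·(1.97893 − 2.00000) / (-0.03832 − 0.60000) = 1.97893 − (0.00081)/(-0.63832) = 1.98020
f(1.98020) = -0.00059
s_4 = 1.98020 − (-0.00059)·(1.98020 − 1.97893) / (-0.00059 − (-0.03832)) = 1.98020 − (0.00000)/(0.03773) = 1.98022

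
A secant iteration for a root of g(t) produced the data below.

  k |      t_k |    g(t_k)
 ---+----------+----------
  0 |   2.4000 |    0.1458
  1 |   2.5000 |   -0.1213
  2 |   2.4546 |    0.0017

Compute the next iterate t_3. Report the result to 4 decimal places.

t_3 = 2.4546 − 0.0017·(2.4546 − 2.5000) / (0.0017 − (-0.1213))
   = 2.4546 − (-0.000077)/(0.123000) = 2.455227

2.4552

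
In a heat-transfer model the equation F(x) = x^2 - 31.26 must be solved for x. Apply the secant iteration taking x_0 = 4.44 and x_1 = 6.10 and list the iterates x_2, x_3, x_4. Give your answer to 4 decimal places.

5.5355, 5.5886, 5.5911

F(4.44) = -11.546400, F(6.10) = 5.950000
x_2 = 6.100000 − 5.950000·(6.100000 − 4.440000) / (5.950000 − (-11.546400)) = 6.100000 − (9.877000)/(17.496400) = 5.535484
F(5.535484) = -0.618418
x_3 = 5.535484 − (-0.618418)·(5.535484 − 6.100000) / (-0.618418 − 5.950000) = 5.535484 − (0.349107)/(-6.568418) = 5.588633
F(5.588633) = -0.027179
x_4 = 5.588633 − (-0.027179)·(5.588633 − 5.535484) / (-0.027179 − (-0.618418)) = 5.588633 − (-0.001445)/(0.591240) = 5.591076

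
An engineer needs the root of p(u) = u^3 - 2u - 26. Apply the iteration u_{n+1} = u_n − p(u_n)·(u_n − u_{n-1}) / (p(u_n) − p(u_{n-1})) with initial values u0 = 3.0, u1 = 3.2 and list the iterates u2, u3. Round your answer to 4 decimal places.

p(3.0) = -5.000000, p(3.2) = 0.368000
u2 = 3.200000 − 0.368000·(3.200000 − 3.000000) / (0.368000 − (-5.000000)) = 3.200000 − (0.073600)/(5.368000) = 3.186289
p(3.186289) = -0.023974
u3 = 3.186289 − (-0.023974)·(3.186289 − 3.200000) / (-0.023974 − 0.368000) = 3.186289 − (0.000329)/(-0.391974) = 3.187128

3.1863, 3.1871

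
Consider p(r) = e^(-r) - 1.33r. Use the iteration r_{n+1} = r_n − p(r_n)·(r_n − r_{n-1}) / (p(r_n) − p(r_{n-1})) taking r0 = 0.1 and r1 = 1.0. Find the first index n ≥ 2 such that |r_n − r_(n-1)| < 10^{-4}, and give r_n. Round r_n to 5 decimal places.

n = 5, r_n = 0.46995

p(0.1) = 0.7718374, p(1.0) = -0.9621206
r2 = 1.0000000 − (-0.9621206)·(0.9000000)/(-1.7339580) = 0.5006174;  |Δ| = 0.4993826
p(0.5006174) = -0.0596648
r3 = 0.5006174 − (-0.0596648)·(-0.4993826)/(0.9024558) = 0.4676013;  |Δ| = 0.0330161
p(0.4676013) = 0.0045936
r4 = 0.4676013 − 0.0045936·(-0.0330161)/(0.0642583) = 0.4699615;  |Δ| = 0.0023602
p(0.4699615) = -0.0000224
r5 = 0.4699615 − (-0.0000224)·(0.0023602)/(-0.0046160) = 0.4699500;  |Δ| = 0.0000115
|r5 − r4| = 0.0000115 < 10^{-4}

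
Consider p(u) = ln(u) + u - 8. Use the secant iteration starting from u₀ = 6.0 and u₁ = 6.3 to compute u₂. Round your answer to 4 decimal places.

6.1791

p(6.0) = -0.208241, p(6.3) = 0.140550
u₂ = 6.300000 − 0.140550·(6.300000 − 6.000000) / (0.140550 − (-0.208241)) = 6.300000 − (0.042165)/(0.348790) = 6.179111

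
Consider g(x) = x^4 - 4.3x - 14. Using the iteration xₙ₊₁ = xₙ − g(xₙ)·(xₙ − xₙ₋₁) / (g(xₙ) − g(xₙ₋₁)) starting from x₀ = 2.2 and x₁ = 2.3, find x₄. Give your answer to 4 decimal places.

2.2009

g(2.2) = -0.034400, g(2.3) = 4.094100
x₂ = 2.300000 − 4.094100·(2.300000 − 2.200000) / (4.094100 − (-0.034400)) = 2.300000 − (0.409410)/(4.128500) = 2.200833
g(2.200833) = -0.002474
x₃ = 2.200833 − (-0.002474)·(2.200833 − 2.300000) / (-0.002474 − 4.094100) = 2.200833 − (0.000245)/(-4.096574) = 2.200893
g(2.200893) = -0.000178
x₄ = 2.200893 − (-0.000178)·(2.200893 − 2.200833) / (-0.000178 − (-0.002474)) = 2.200893 − (0.000000)/(0.002296) = 2.200898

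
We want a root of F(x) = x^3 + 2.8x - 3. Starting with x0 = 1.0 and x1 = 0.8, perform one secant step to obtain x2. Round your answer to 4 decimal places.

0.8473

F(1.0) = 0.800000, F(0.8) = -0.248000
x2 = 0.800000 − (-0.248000)·(0.800000 − 1.000000) / (-0.248000 − 0.800000) = 0.800000 − (0.049600)/(-1.048000) = 0.847328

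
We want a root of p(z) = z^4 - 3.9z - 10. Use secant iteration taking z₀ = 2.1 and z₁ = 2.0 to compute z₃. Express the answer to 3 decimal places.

2.061

p(2.1) = 1.25810, p(2.0) = -1.80000
z₂ = 2.00000 − (-1.80000)·(2.00000 − 2.10000) / (-1.80000 − 1.25810) = 2.00000 − (0.18000)/(-3.05810) = 2.05886
p(2.05886) = -0.06124
z₃ = 2.05886 − (-0.06124)·(2.05886 − 2.00000) / (-0.06124 − (-1.80000)) = 2.05886 − (-0.00360)/(1.73876) = 2.06093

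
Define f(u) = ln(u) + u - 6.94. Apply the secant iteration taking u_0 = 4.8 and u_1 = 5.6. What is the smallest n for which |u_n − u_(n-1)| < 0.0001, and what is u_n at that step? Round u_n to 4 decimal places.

f(4.8) = -0.571384, f(5.6) = 0.382767
u_2 = 5.600000 − 0.382767·(0.800000)/(0.954151) = 5.279072;  |Δ| = 0.320928
f(5.279072) = 0.002823
u_3 = 5.279072 − 0.002823·(-0.320928)/(-0.379944) = 5.276688;  |Δ| = 0.002384
f(5.276688) = -0.000013
u_4 = 5.276688 − (-0.000013)·(-0.002384)/(-0.002836) = 5.276699;  |Δ| = 0.000011
|u_4 − u_3| = 0.000011 < 0.0001

n = 4, u_n = 5.2767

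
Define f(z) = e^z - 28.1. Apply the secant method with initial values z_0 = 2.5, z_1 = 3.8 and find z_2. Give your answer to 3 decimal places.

3.136

f(2.5) = -15.91751, f(3.8) = 16.60118
z_2 = 3.80000 − 16.60118·(3.80000 − 2.50000) / (16.60118 − (-15.91751)) = 3.80000 − (21.58154)/(32.51869) = 3.13633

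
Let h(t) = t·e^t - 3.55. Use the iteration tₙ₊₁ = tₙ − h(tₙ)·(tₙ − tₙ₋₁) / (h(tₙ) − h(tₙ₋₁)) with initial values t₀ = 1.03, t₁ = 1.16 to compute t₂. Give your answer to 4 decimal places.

1.1360

h(1.03) = -0.664902, h(1.16) = 0.150323
t₂ = 1.160000 − 0.150323·(1.160000 − 1.030000) / (0.150323 − (-0.664902)) = 1.160000 − (0.019542)/(0.815225) = 1.136029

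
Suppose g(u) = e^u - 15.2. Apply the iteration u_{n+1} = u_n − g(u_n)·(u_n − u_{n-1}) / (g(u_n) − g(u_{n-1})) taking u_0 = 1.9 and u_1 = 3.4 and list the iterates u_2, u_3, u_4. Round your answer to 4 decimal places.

g(1.9) = -8.514106, g(3.4) = 14.764100
u_2 = 3.400000 − 14.764100·(3.400000 − 1.900000) / (14.764100 − (-8.514106)) = 3.400000 − (22.146150)/(23.278206) = 2.448632
g(2.448632) = -3.627500
u_3 = 2.448632 − (-3.627500)·(2.448632 − 3.400000) / (-3.627500 − 14.764100) = 2.448632 − (3.451089)/(-18.391600) = 2.636276
g(2.636276) = -1.238879
u_4 = 2.636276 − (-1.238879)·(2.636276 − 2.448632) / (-1.238879 − (-3.627500)) = 2.636276 − (-0.232469)/(2.388622) = 2.733600

2.4486, 2.6363, 2.7336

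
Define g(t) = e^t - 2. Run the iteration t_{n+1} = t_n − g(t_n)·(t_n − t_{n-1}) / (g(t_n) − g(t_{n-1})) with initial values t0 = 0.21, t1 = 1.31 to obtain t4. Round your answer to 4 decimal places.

g(0.21) = -0.766322, g(1.31) = 1.706174
t2 = 1.310000 − 1.706174·(1.310000 − 0.210000) / (1.706174 − (-0.766322)) = 1.310000 − (1.876791)/(2.472496) = 0.550933
g(0.550933) = -0.265130
t3 = 0.550933 − (-0.265130)·(0.550933 − 1.310000) / (-0.265130 − 1.706174) = 0.550933 − (0.201252)/(-1.971304) = 0.653023
g(0.653023) = -0.078660
t4 = 0.653023 − (-0.078660)·(0.653023 − 0.550933) / (-0.078660 − (-0.265130)) = 0.653023 − (-0.008030)/(0.186470) = 0.696088

0.6961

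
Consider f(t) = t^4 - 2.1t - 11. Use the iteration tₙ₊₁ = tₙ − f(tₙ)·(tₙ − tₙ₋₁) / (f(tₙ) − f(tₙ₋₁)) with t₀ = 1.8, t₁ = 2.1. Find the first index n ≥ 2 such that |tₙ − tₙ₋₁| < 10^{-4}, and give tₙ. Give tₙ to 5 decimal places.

f(1.8) = -4.2824000, f(2.1) = 4.0381000
t₂ = 2.1000000 − 4.0381000·(0.3000000)/(8.3205000) = 1.9544042;  |Δ| = 0.1455958
f(1.9544042) = -0.5141735
t₃ = 1.9544042 − (-0.5141735)·(-0.1455958)/(-4.5522735) = 1.9708490;  |Δ| = 0.0164449
f(1.9708490) = -0.0514164
t₄ = 1.9708490 − (-0.0514164)·(0.0164449)/(0.4627571) = 1.9726762;  |Δ| = 0.0018272
f(1.9726762) = 0.0007742
t₅ = 1.9726762 − 0.0007742·(0.0018272)/(0.0521906) = 1.9726491;  |Δ| = 0.0000271
|t₅ − t₄| = 0.0000271 < 10^{-4}

n = 5, tₙ = 1.97265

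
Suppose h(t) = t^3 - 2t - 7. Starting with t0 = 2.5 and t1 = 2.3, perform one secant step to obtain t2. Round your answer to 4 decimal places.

h(2.5) = 3.625000, h(2.3) = 0.567000
t2 = 2.300000 − 0.567000·(2.300000 − 2.500000) / (0.567000 − 3.625000) = 2.300000 − (-0.113400)/(-3.058000) = 2.262917

2.2629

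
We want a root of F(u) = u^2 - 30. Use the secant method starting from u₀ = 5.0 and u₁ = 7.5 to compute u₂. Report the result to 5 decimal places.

5.40000

F(5.0) = -5.0000000, F(7.5) = 26.2500000
u₂ = 7.5000000 − 26.2500000·(7.5000000 − 5.0000000) / (26.2500000 − (-5.0000000)) = 7.5000000 − (65.6250000)/(31.2500000) = 5.4000000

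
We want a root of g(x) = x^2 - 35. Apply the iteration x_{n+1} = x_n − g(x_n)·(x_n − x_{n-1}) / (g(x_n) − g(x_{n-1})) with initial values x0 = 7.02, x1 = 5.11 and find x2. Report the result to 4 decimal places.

5.8427

g(7.02) = 14.280400, g(5.11) = -8.887900
x2 = 5.110000 − (-8.887900)·(5.110000 − 7.020000) / (-8.887900 − 14.280400) = 5.110000 − (16.975889)/(-23.168300) = 5.842721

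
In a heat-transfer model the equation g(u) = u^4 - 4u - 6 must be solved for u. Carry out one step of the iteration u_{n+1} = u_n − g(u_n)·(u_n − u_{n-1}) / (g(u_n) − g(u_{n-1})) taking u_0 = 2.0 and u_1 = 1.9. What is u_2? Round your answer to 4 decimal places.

g(2.0) = 2.000000, g(1.9) = -0.567900
u_2 = 1.900000 − (-0.567900)·(1.900000 − 2.000000) / (-0.567900 − 2.000000) = 1.900000 − (0.056790)/(-2.567900) = 1.922115

1.9221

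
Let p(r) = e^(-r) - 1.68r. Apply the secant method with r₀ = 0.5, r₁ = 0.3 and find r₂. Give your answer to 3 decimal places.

0.401

p(0.5) = -0.23347, p(0.3) = 0.23682
r₂ = 0.30000 − 0.23682·(0.30000 − 0.50000) / (0.23682 − (-0.23347)) = 0.30000 − (-0.04736)/(0.47029) = 0.40071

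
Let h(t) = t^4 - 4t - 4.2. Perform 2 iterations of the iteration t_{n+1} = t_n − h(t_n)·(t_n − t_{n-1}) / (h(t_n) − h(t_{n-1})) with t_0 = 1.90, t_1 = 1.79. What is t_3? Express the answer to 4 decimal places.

1.8448

h(1.90) = 1.232100, h(1.79) = -1.093743
t_2 = 1.790000 − (-1.093743)·(1.790000 − 1.900000) / (-1.093743 − 1.232100) = 1.790000 − (0.120312)/(-2.325843) = 1.841728
h(1.841728) = -0.061501
t_3 = 1.841728 − (-0.061501)·(1.841728 − 1.790000) / (-0.061501 − (-1.093743)) = 1.841728 − (-0.003181)/(1.032242) = 1.844810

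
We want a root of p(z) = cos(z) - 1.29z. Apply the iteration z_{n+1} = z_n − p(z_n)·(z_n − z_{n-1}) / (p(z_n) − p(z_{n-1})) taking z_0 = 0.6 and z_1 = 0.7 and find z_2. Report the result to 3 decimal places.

0.627

p(0.6) = 0.05134, p(0.7) = -0.13816
z_2 = 0.70000 − (-0.13816)·(0.70000 − 0.60000) / (-0.13816 − 0.05134) = 0.70000 − (-0.01382)/(-0.18949) = 0.62709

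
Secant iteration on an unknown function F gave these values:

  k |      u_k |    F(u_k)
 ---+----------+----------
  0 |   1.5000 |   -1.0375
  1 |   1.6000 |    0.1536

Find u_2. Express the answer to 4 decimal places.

1.5871

u_2 = 1.6000 − 0.1536·(1.6000 − 1.5000) / (0.1536 − (-1.0375))
   = 1.6000 − (0.015360)/(1.191100) = 1.587104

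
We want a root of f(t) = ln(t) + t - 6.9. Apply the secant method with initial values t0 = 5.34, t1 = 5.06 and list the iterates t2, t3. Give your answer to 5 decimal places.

5.24336, 5.24309

f(5.34) = 0.1152257, f(5.06) = -0.2186335
t2 = 5.0600000 − (-0.2186335)·(5.0600000 − 5.3400000) / (-0.2186335 − 0.1152257) = 5.0600000 − (0.0612174)/(-0.3338592) = 5.2433629
f(5.2433629) = 0.0003260
t3 = 5.2433629 − 0.0003260·(5.2433629 − 5.0600000) / (0.0003260 − (-0.2186335)) = 5.2433629 − (0.0000598)/(0.2189595) = 5.2430899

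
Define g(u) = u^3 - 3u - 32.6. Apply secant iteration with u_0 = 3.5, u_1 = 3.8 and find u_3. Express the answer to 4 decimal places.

g(3.5) = -0.225000, g(3.8) = 10.872000
u_2 = 3.800000 − 10.872000·(3.800000 − 3.500000) / (10.872000 − (-0.225000)) = 3.800000 − (3.261600)/(11.097000) = 3.506083
g(3.506083) = -0.019319
u_3 = 3.506083 − (-0.019319)·(3.506083 − 3.800000) / (-0.019319 − 10.872000) = 3.506083 − (0.005678)/(-10.891319) = 3.506604

3.5066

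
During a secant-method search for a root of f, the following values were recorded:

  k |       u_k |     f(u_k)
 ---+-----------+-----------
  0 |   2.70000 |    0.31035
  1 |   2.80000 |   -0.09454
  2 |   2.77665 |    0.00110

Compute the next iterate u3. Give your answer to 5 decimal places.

2.77692

u3 = 2.77665 − 0.00110·(2.77665 − 2.80000) / (0.00110 − (-0.09454))
   = 2.77665 − (-0.0000257)/(0.0956400) = 2.7769186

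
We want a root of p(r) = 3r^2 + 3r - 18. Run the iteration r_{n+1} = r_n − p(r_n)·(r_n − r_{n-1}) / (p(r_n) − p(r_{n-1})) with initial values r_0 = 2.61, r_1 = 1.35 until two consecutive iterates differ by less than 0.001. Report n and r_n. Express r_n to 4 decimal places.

n = 5, r_n = 2.0000

p(2.61) = 10.266300, p(1.35) = -8.482500
r_2 = 1.350000 − (-8.482500)·(-1.260000)/(-18.748800) = 1.920060;  |Δ| = 0.570060
p(1.920060) = -1.179922
r_3 = 1.920060 − (-1.179922)·(0.570060)/(7.302578) = 2.012169;  |Δ| = 0.092108
p(2.012169) = 0.182973
r_4 = 2.012169 − 0.182973·(0.092108)/(1.362895) = 1.999803;  |Δ| = 0.012366
p(1.999803) = -0.002958
r_5 = 1.999803 − (-0.002958)·(-0.012366)/(-0.185932) = 2.000000;  |Δ| = 0.000197
|r_5 − r_4| = 0.000197 < 0.001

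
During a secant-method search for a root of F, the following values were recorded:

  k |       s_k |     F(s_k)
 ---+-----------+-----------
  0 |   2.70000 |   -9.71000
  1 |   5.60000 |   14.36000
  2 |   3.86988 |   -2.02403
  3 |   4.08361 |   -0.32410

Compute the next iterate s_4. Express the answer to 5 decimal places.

4.12436

s_4 = 4.08361 − (-0.32410)·(4.08361 − 3.86988) / (-0.32410 − (-2.02403))
   = 4.08361 − (-0.0692699)/(1.6999300) = 4.1243587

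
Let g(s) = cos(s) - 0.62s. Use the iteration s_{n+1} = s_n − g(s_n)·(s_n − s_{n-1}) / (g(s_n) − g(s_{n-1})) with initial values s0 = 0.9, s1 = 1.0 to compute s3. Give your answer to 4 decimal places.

0.9449

g(0.9) = 0.063610, g(1.0) = -0.079698
s2 = 1.000000 − (-0.079698)·(1.000000 − 0.900000) / (-0.079698 − 0.063610) = 1.000000 − (-0.007970)/(-0.143308) = 0.944387
g(0.944387) = 0.000720
s3 = 0.944387 − 0.000720·(0.944387 − 1.000000) / (0.000720 − (-0.079698)) = 0.944387 − (-0.000040)/(0.080417) = 0.944885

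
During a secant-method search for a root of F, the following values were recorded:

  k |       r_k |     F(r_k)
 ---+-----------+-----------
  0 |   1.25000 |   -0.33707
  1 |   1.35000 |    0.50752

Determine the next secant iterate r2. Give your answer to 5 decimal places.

r2 = 1.35000 − 0.50752·(1.35000 − 1.25000) / (0.50752 − (-0.33707))
   = 1.35000 − (0.0507520)/(0.8445900) = 1.2899093

1.28991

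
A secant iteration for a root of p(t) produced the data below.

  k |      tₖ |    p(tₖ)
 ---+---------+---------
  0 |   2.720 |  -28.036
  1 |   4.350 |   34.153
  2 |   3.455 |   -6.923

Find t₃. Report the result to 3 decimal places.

t₃ = 3.455 − (-6.923)·(3.455 − 4.350) / (-6.923 − 34.153)
   = 3.455 − (6.19608)/(-41.07600) = 3.60584

3.606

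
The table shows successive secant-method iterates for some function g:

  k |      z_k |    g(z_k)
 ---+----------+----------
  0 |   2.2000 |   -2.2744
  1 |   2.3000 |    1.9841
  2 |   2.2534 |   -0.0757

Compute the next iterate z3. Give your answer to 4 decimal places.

z3 = 2.2534 − (-0.0757)·(2.2534 − 2.3000) / (-0.0757 − 1.9841)
   = 2.2534 − (0.003528)/(-2.059800) = 2.255113

2.2551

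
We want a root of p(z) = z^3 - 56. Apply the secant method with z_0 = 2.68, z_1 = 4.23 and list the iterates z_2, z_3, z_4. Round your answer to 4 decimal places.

3.6893, 3.8121, 3.8264

p(2.68) = -36.751168, p(4.23) = 19.686967
z_2 = 4.230000 − 19.686967·(4.230000 − 2.680000) / (19.686967 − (-36.751168)) = 4.230000 − (30.514799)/(56.438135) = 3.689323
p(3.689323) = -5.784238
z_3 = 3.689323 − (-5.784238)·(3.689323 − 4.230000) / (-5.784238 − 19.686967) = 3.689323 − (3.127404)/(-25.471205) = 3.812105
p(3.812105) = -0.601939
z_4 = 3.812105 − (-0.601939)·(3.812105 − 3.689323) / (-0.601939 − (-5.784238)) = 3.812105 − (-0.073907)/(5.182299) = 3.826366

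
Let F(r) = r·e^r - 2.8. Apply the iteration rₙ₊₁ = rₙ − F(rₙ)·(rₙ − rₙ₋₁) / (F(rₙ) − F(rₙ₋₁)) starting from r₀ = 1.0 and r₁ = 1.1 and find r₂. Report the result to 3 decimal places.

1.014

F(1.0) = -0.08172, F(1.1) = 0.50458
r₂ = 1.10000 − 0.50458·(1.10000 − 1.00000) / (0.50458 − (-0.08172)) = 1.10000 − (0.05046)/(0.58630) = 1.01394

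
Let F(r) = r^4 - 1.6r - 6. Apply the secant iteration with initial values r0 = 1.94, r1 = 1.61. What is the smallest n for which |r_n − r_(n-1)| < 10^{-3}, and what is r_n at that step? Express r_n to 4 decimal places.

n = 5, r_n = 1.7200

F(1.94) = 5.060685, F(1.61) = -1.857018
r2 = 1.610000 − (-1.857018)·(-0.330000)/(-6.917703) = 1.698587;  |Δ| = 0.088587
F(1.698587) = -0.393380
r3 = 1.698587 − (-0.393380)·(0.088587)/(1.463638) = 1.722396;  |Δ| = 0.023809
F(1.722396) = 0.045165
r4 = 1.722396 − 0.045165·(0.023809)/(0.438545) = 1.719944;  |Δ| = 0.002452
F(1.719944) = -0.000923
r5 = 1.719944 − (-0.000923)·(-0.002452)/(-0.046088) = 1.719993;  |Δ| = 0.000049
|r5 − r4| = 0.000049 < 10^{-3}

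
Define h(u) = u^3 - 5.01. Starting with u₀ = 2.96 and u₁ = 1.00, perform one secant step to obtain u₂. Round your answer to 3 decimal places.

1.315

h(2.96) = 20.92434, h(1.00) = -4.01000
u₂ = 1.00000 − (-4.01000)·(1.00000 − 2.96000) / (-4.01000 − 20.92434) = 1.00000 − (7.85960)/(-24.93434) = 1.31521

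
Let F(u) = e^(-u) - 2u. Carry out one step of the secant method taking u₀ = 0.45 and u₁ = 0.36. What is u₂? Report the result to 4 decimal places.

F(0.45) = -0.262372, F(0.36) = -0.022324
u₂ = 0.360000 − (-0.022324)·(0.360000 − 0.450000) / (-0.022324 − (-0.262372)) = 0.360000 − (0.002009)/(0.240048) = 0.351630

0.3516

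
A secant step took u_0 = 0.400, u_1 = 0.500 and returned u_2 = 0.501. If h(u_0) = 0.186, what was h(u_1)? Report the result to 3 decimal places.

0.002

The secant line through (0.400, 0.186) and (0.500, h(u_1)) crosses zero at u_2 = 0.501.
So (0.400, 0.186), (0.500, h(u_1)), (0.501, 0) are collinear:
h(u_1) = 0.186 · (0.500 − 0.501) / (0.400 − 0.501) = 0.186 · (-0.00100)/(-0.10100) = 0.00184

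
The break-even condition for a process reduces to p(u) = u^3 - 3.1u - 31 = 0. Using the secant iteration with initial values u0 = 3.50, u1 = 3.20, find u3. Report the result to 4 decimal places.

3.4695

p(3.50) = 1.025000, p(3.20) = -8.152000
u2 = 3.200000 − (-8.152000)·(3.200000 − 3.500000) / (-8.152000 − 1.025000) = 3.200000 − (2.445600)/(-9.177000) = 3.466492
p(3.466492) = -0.090782
u3 = 3.466492 − (-0.090782)·(3.466492 − 3.200000) / (-0.090782 − (-8.152000)) = 3.466492 − (-0.024193)/(8.061218) = 3.469493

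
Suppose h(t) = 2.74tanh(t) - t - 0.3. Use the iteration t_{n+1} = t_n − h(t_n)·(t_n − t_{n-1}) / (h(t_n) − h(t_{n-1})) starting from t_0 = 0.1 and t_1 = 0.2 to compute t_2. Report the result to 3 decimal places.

h(0.1) = -0.12691, h(0.2) = 0.04081
t_2 = 0.20000 − 0.04081·(0.20000 − 0.10000) / (0.04081 − (-0.12691)) = 0.20000 − (0.00408)/(0.16772) = 0.17567

0.176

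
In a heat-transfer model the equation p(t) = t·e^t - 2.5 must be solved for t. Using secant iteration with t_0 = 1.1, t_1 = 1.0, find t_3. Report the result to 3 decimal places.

p(1.1) = 0.80458, p(1.0) = 0.21828
t_2 = 1.00000 − 0.21828·(1.00000 − 1.10000) / (0.21828 − 0.80458) = 1.00000 − (-0.02183)/(-0.58630) = 0.96277
p(0.96277) = 0.02144
t_3 = 0.96277 − 0.02144·(0.96277 − 1.00000) / (0.02144 − 0.21828) = 0.96277 − (-0.00080)/(-0.19685) = 0.95872

0.959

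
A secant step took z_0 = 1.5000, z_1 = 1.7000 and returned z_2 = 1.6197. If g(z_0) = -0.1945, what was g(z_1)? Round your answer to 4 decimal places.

The secant line through (1.5000, -0.1945) and (1.7000, g(z_1)) crosses zero at z_2 = 1.6197.
So (1.5000, -0.1945), (1.7000, g(z_1)), (1.6197, 0) are collinear:
g(z_1) = -0.1945 · (1.7000 − 1.6197) / (1.5000 − 1.6197) = -0.1945 · (0.080300)/(-0.119700) = 0.130479

0.1305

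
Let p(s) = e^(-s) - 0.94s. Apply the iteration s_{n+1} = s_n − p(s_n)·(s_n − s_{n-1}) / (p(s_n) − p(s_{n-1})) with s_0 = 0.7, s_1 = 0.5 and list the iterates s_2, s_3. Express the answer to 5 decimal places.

p(0.7) = -0.1614147, p(0.5) = 0.1365307
s_2 = 0.5000000 − 0.1365307·(0.5000000 − 0.7000000) / (0.1365307 − (-0.1614147)) = 0.5000000 − (-0.0273061)/(0.2979454) = 0.5916481
p(0.5916481) = -0.0027348
s_3 = 0.5916481 − (-0.0027348)·(0.5916481 − 0.5000000) / (-0.0027348 − 0.1365307) = 0.5916481 − (-0.0002506)/(-0.1392655) = 0.5898484

0.59165, 0.58985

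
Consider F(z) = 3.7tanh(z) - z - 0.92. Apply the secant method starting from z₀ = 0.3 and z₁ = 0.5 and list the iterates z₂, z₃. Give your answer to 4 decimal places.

F(0.3) = -0.142143, F(0.5) = 0.289833
z₂ = 0.500000 − 0.289833·(0.500000 − 0.300000) / (0.289833 − (-0.142143)) = 0.500000 − (0.057967)/(0.431977) = 0.365811
F(0.365811) = 0.010380
z₃ = 0.365811 − 0.010380·(0.365811 − 0.500000) / (0.010380 − 0.289833) = 0.365811 − (-0.001393)/(-0.279453) = 0.360826

0.3658, 0.3608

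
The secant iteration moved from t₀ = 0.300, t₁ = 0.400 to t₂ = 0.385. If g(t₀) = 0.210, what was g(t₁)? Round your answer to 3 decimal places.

The secant line through (0.300, 0.210) and (0.400, g(t₁)) crosses zero at t₂ = 0.385.
So (0.300, 0.210), (0.400, g(t₁)), (0.385, 0) are collinear:
g(t₁) = 0.210 · (0.400 − 0.385) / (0.300 − 0.385) = 0.210 · (0.01500)/(-0.08500) = -0.03706

-0.037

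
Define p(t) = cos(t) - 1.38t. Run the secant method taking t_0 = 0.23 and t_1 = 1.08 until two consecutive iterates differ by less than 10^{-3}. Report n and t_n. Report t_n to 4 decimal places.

n = 5, t_n = 0.5986

p(0.23) = 0.656266, p(1.08) = -1.019072
t_2 = 1.080000 − (-1.019072)·(0.850000)/(-1.675338) = 0.562964;  |Δ| = 0.517036
p(0.562964) = 0.068788
t_3 = 0.562964 − 0.068788·(-0.517036)/(1.087859) = 0.595657;  |Δ| = 0.032693
p(0.595657) = 0.005774
t_4 = 0.595657 − 0.005774·(0.032693)/(-0.063014) = 0.598652;  |Δ| = 0.002996
p(0.598652) = -0.000045
t_5 = 0.598652 − (-0.000045)·(0.002996)/(-0.005818) = 0.598629;  |Δ| = 0.000023
|t_5 − t_4| = 0.000023 < 10^{-3}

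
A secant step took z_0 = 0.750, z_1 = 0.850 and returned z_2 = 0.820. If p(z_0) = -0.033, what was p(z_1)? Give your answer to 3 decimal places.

0.014

The secant line through (0.750, -0.033) and (0.850, p(z_1)) crosses zero at z_2 = 0.820.
So (0.750, -0.033), (0.850, p(z_1)), (0.820, 0) are collinear:
p(z_1) = -0.033 · (0.850 − 0.820) / (0.750 − 0.820) = -0.033 · (0.03000)/(-0.07000) = 0.01414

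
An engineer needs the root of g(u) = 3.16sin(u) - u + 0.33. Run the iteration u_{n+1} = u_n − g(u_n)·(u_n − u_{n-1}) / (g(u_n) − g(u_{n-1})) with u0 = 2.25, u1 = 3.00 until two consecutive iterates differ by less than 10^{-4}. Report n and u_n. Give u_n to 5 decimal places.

n = 5, u_n = 2.41924

g(2.25) = 0.5387113, g(3.00) = -2.2240608
u2 = 3.0000000 − (-2.2240608)·(0.7500000)/(-2.7627721) = 2.3962421;  |Δ| = 0.6037579
g(2.3962421) = 0.0769631
u3 = 2.3962421 − 0.0769631·(-0.6037579)/(2.3010239) = 2.4164362;  |Δ| = 0.0201941
g(2.4164362) = 0.0094420
u4 = 2.4164362 − 0.0094420·(0.0201941)/(-0.0675211) = 2.4192600;  |Δ| = 0.0028239
g(2.4192600) = -0.0000686
u5 = 2.4192600 − (-0.0000686)·(0.0028239)/(-0.0095105) = 2.4192397;  |Δ| = 0.0000204
|u5 − u4| = 0.0000204 < 10^{-4}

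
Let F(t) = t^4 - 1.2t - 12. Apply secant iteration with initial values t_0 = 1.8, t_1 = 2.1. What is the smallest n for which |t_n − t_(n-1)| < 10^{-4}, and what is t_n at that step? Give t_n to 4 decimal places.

n = 5, t_n = 1.9458

F(1.8) = -3.662400, F(2.1) = 4.928100
t_2 = 2.100000 − 4.928100·(0.300000)/(8.590500) = 1.927899;  |Δ| = 0.172101
F(1.927899) = -0.498905
t_3 = 1.927899 − (-0.498905)·(-0.172101)/(-5.427005) = 1.943721;  |Δ| = 0.015821
F(1.943721) = -0.058803
t_4 = 1.943721 − (-0.058803)·(0.015821)/(0.440102) = 1.945835;  |Δ| = 0.002114
F(1.945835) = 0.000855
t_5 = 1.945835 − 0.000855·(0.002114)/(0.059658) = 1.945804;  |Δ| = 0.000030
|t_5 − t_4| = 0.000030 < 10^{-4}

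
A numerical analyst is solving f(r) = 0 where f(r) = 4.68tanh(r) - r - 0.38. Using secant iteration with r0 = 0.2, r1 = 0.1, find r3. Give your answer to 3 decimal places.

f(0.2) = 0.34372, f(0.1) = -0.01355
r2 = 0.10000 − (-0.01355)·(0.10000 − 0.20000) / (-0.01355 − 0.34372) = 0.10000 − (0.00136)/(-0.35727) = 0.10379
f(0.10379) = 0.00022
r3 = 0.10379 − 0.00022·(0.10379 − 0.10000) / (0.00022 − (-0.01355)) = 0.10379 − (0.00000)/(0.01378) = 0.10373

0.104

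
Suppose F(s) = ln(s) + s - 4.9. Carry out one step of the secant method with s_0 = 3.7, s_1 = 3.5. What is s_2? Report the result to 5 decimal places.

F(3.7) = 0.1083328, F(3.5) = -0.1472370
s_2 = 3.5000000 − (-0.1472370)·(3.5000000 − 3.7000000) / (-0.1472370 − 0.1083328) = 3.5000000 − (0.0294474)/(-0.2555699) = 3.6152225

3.61522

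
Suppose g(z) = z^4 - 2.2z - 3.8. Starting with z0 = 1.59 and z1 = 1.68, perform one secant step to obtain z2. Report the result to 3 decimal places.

1.649

g(1.59) = -0.90671, g(1.68) = 0.46994
z2 = 1.68000 − 0.46994·(1.68000 − 1.59000) / (0.46994 − (-0.90671)) = 1.68000 − (0.04229)/(1.37665) = 1.64928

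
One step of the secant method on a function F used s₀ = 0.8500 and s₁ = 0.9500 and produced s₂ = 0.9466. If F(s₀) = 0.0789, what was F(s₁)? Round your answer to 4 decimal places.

The secant line through (0.8500, 0.0789) and (0.9500, F(s₁)) crosses zero at s₂ = 0.9466.
So (0.8500, 0.0789), (0.9500, F(s₁)), (0.9466, 0) are collinear:
F(s₁) = 0.0789 · (0.9500 − 0.9466) / (0.8500 − 0.9466) = 0.0789 · (0.003400)/(-0.096600) = -0.002777

-0.0028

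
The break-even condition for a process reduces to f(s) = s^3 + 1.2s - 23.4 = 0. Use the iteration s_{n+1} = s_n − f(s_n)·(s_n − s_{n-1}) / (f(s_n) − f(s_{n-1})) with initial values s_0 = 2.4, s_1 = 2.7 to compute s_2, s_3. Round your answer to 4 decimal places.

f(2.4) = -6.696000, f(2.7) = -0.477000
s_2 = 2.700000 − (-0.477000)·(2.700000 − 2.400000) / (-0.477000 − (-6.696000)) = 2.700000 − (-0.143100)/(6.219000) = 2.723010
f(2.723010) = 0.058145
s_3 = 2.723010 − 0.058145·(2.723010 − 2.700000) / (0.058145 − (-0.477000)) = 2.723010 − (0.001338)/(0.535145) = 2.720510

2.7230, 2.7205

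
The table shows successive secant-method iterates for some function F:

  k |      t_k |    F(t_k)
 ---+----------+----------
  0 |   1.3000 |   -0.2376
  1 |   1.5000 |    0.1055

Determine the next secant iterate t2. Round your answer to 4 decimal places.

1.4385

t2 = 1.5000 − 0.1055·(1.5000 − 1.3000) / (0.1055 − (-0.2376))
   = 1.5000 − (0.021100)/(0.343100) = 1.438502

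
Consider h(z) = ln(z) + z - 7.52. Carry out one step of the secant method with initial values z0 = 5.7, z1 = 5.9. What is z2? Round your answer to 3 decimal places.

5.768

h(5.7) = -0.07953, h(5.9) = 0.15495
z2 = 5.90000 − 0.15495·(5.90000 − 5.70000) / (0.15495 − (-0.07953)) = 5.90000 − (0.03099)/(0.23449) = 5.76784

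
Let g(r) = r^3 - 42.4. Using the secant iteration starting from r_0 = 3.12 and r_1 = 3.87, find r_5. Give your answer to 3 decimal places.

3.487

g(3.12) = -12.02867, g(3.87) = 15.56060
r_2 = 3.87000 − 15.56060·(3.87000 − 3.12000) / (15.56060 − (-12.02867)) = 3.87000 − (11.67045)/(27.58928) = 3.44699
g(3.44699) = -1.44365
r_3 = 3.44699 − (-1.44365)·(3.44699 − 3.87000) / (-1.44365 − 15.56060) = 3.44699 − (0.61067)/(-17.00425) = 3.48291
g(3.48291) = -0.15014
r_4 = 3.48291 − (-0.15014)·(3.48291 − 3.44699) / (-0.15014 − (-1.44365)) = 3.48291 − (-0.00539)/(1.29351) = 3.48707
g(3.48707) = 0.00174
r_5 = 3.48707 − 0.00174·(3.48707 − 3.48291) / (0.00174 − (-0.15014)) = 3.48707 − (0.00001)/(0.15188) = 3.48703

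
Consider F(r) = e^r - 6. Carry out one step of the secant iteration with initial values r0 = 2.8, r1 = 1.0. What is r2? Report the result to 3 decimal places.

1.430

F(2.8) = 10.44465, F(1.0) = -3.28172
r2 = 1.00000 − (-3.28172)·(1.00000 − 2.80000) / (-3.28172 − 10.44465) = 1.00000 − (5.90709)/(-13.72636) = 1.43035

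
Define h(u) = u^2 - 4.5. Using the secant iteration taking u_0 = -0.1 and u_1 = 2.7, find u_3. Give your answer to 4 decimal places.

2.0552

h(-0.1) = -4.490000, h(2.7) = 2.790000
u_2 = 2.700000 − 2.790000·(2.700000 − (-0.100000)) / (2.790000 − (-4.490000)) = 2.700000 − (7.812000)/(7.280000) = 1.626923
h(1.626923) = -1.853121
u_3 = 1.626923 − (-1.853121)·(1.626923 − 2.700000) / (-1.853121 − 2.790000) = 1.626923 − (1.988542)/(-4.643121) = 2.055200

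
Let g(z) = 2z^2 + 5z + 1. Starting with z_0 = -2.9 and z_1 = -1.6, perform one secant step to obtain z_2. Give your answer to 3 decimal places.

-2.070

g(-2.9) = 3.32000, g(-1.6) = -1.88000
z_2 = -1.60000 − (-1.88000)·(-1.60000 − (-2.90000)) / (-1.88000 − 3.32000) = -1.60000 − (-2.44400)/(-5.20000) = -2.07000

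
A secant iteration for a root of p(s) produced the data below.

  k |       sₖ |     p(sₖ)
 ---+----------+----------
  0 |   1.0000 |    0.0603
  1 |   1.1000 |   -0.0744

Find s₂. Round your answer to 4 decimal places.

1.0448

s₂ = 1.1000 − (-0.0744)·(1.1000 − 1.0000) / (-0.0744 − 0.0603)
   = 1.1000 − (-0.007440)/(-0.134700) = 1.044766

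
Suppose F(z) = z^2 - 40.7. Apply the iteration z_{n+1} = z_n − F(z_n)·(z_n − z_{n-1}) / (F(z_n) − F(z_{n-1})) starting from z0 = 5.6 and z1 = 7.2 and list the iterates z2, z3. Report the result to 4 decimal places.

6.3297, 6.3766

F(5.6) = -9.340000, F(7.2) = 11.140000
z2 = 7.200000 − 11.140000·(7.200000 − 5.600000) / (11.140000 − (-9.340000)) = 7.200000 − (17.824000)/(20.480000) = 6.329688
F(6.329688) = -0.635056
z3 = 6.329688 − (-0.635056)·(6.329688 − 7.200000) / (-0.635056 − 11.140000) = 6.329688 − (0.552697)/(-11.775056) = 6.376625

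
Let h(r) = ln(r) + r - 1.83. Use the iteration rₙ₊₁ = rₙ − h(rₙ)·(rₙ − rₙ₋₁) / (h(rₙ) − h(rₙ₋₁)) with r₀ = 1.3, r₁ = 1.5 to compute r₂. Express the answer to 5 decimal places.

1.45601

h(1.3) = -0.2676357, h(1.5) = 0.0754651
r₂ = 1.5000000 − 0.0754651·(1.5000000 − 1.3000000) / (0.0754651 − (-0.2676357)) = 1.5000000 − (0.0150930)/(0.3431008) = 1.4560100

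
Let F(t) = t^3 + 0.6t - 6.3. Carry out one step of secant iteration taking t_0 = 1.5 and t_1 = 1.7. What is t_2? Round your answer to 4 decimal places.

F(1.5) = -2.025000, F(1.7) = -0.367000
t_2 = 1.700000 − (-0.367000)·(1.700000 − 1.500000) / (-0.367000 − (-2.025000)) = 1.700000 − (-0.073400)/(1.658000) = 1.744270

1.7443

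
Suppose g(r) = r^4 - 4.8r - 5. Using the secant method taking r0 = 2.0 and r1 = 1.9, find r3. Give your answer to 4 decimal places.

1.9461

g(2.0) = 1.400000, g(1.9) = -1.087900
r2 = 1.900000 − (-1.087900)·(1.900000 − 2.000000) / (-1.087900 − 1.400000) = 1.900000 − (0.108790)/(-2.487900) = 1.943728
g(1.943728) = -0.056026
r3 = 1.943728 − (-0.056026)·(1.943728 − 1.900000) / (-0.056026 − (-1.087900)) = 1.943728 − (-0.002450)/(1.031874) = 1.946102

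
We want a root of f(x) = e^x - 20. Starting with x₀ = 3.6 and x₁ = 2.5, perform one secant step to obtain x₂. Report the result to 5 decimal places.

f(3.6) = 16.5982344, f(2.5) = -7.8175060
x₂ = 2.5000000 − (-7.8175060)·(2.5000000 − 3.6000000) / (-7.8175060 − 16.5982344) = 2.5000000 − (8.5992566)/(-24.4157405) = 2.8522013

2.85220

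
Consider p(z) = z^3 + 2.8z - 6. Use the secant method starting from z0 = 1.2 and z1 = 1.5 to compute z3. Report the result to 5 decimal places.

1.31961

p(1.2) = -0.9120000, p(1.5) = 1.5750000
z2 = 1.5000000 − 1.5750000·(1.5000000 − 1.2000000) / (1.5750000 − (-0.9120000)) = 1.5000000 − (0.4725000)/(2.4870000) = 1.3100121
p(1.3100121) = -0.0838131
z3 = 1.3100121 − (-0.0838131)·(1.3100121 − 1.5000000) / (-0.0838131 − 1.5750000) = 1.3100121 − (0.0159235)/(-1.6588131) = 1.3196114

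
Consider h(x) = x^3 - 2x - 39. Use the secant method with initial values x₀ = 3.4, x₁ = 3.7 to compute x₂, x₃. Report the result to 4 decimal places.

h(3.4) = -6.496000, h(3.7) = 4.253000
x₂ = 3.700000 − 4.253000·(3.700000 − 3.400000) / (4.253000 − (-6.496000)) = 3.700000 − (1.275900)/(10.749000) = 3.581301
h(3.581301) = -0.229865
x₃ = 3.581301 − (-0.229865)·(3.581301 − 3.700000) / (-0.229865 − 4.253000) = 3.581301 − (0.027285)/(-4.482865) = 3.587387

3.5813, 3.5874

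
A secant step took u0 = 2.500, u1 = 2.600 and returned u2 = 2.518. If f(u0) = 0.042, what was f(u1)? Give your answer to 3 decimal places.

The secant line through (2.500, 0.042) and (2.600, f(u1)) crosses zero at u2 = 2.518.
So (2.500, 0.042), (2.600, f(u1)), (2.518, 0) are collinear:
f(u1) = 0.042 · (2.600 − 2.518) / (2.500 − 2.518) = 0.042 · (0.08200)/(-0.01800) = -0.19133

-0.191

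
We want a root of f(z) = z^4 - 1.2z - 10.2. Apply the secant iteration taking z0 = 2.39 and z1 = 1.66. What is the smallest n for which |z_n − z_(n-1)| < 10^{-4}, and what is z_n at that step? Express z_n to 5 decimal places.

f(2.39) = 19.5600864, f(1.66) = -4.5986686
z2 = 1.6600000 − (-4.5986686)·(-0.7300000)/(-24.1587551) = 1.7989570;  |Δ| = 0.1389570
f(1.7989570) = -1.8854584
z3 = 1.7989570 − (-1.8854584)·(0.1389570)/(2.7132103) = 1.8955207;  |Δ| = 0.0965637
f(1.8955207) = 0.4350151
z4 = 1.8955207 − 0.4350151·(0.0965637)/(2.3204735) = 1.8774181;  |Δ| = 0.0181026
f(1.8774181) = -0.0294013
z5 = 1.8774181 − (-0.0294013)·(-0.0181026)/(-0.4644164) = 1.8785641;  |Δ| = 0.0011460
f(1.8785641) = -0.0004138
z6 = 1.8785641 − (-0.0004138)·(0.0011460)/(0.0289875) = 1.8785805;  |Δ| = 0.0000164
|z6 − z5| = 0.0000164 < 10^{-4}

n = 6, z_n = 1.87858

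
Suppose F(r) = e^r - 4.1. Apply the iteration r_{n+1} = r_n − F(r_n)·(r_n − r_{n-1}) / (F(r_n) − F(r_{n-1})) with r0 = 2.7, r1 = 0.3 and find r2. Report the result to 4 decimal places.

0.7878

F(2.7) = 10.779732, F(0.3) = -2.750141
r2 = 0.300000 − (-2.750141)·(0.300000 − 2.700000) / (-2.750141 − 10.779732) = 0.300000 − (6.600339)/(-13.529873) = 0.787835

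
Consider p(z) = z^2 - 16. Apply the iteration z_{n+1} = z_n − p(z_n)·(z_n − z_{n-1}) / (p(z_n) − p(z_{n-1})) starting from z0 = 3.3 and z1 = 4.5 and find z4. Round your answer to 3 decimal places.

p(3.3) = -5.11000, p(4.5) = 4.25000
z2 = 4.50000 − 4.25000·(4.50000 − 3.30000) / (4.25000 − (-5.11000)) = 4.50000 − (5.10000)/(9.36000) = 3.95513
p(3.95513) = -0.35696
z3 = 3.95513 − (-0.35696)·(3.95513 − 4.50000) / (-0.35696 − 4.25000) = 3.95513 − (0.19450)/(-4.60696) = 3.99735
p(3.99735) = -0.02122
z4 = 3.99735 − (-0.02122)·(3.99735 − 3.95513) / (-0.02122 − (-0.35696)) = 3.99735 − (-0.00090)/(0.33574) = 4.00001

4.000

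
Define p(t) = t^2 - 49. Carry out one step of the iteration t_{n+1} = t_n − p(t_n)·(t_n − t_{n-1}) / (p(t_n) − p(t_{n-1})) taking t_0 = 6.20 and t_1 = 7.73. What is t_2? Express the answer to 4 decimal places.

p(6.20) = -10.560000, p(7.73) = 10.752900
t_2 = 7.730000 − 10.752900·(7.730000 − 6.200000) / (10.752900 − (-10.560000)) = 7.730000 − (16.451937)/(21.312900) = 6.958076

6.9581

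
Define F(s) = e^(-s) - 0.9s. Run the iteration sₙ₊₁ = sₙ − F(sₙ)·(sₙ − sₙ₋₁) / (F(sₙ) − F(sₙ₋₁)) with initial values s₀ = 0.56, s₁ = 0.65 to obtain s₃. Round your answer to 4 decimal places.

F(0.56) = 0.067209, F(0.65) = -0.062954
s₂ = 0.650000 − (-0.062954)·(0.650000 − 0.560000) / (-0.062954 − 0.067209) = 0.650000 − (-0.005666)/(-0.130163) = 0.606471
F(0.606471) = -0.000552
s₃ = 0.606471 − (-0.000552)·(0.606471 − 0.650000) / (-0.000552 − (-0.062954)) = 0.606471 − (0.000024)/(0.062402) = 0.606086

0.6061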